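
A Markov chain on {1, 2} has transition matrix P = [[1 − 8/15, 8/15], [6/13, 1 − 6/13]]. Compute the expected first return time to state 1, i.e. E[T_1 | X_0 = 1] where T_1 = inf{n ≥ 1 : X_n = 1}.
E[T_1 | X_0 = 1] = 1/π_1 = 97/45

For an irreducible recurrent Markov chain with stationary distribution π, E[T_i | X_0 = i] = 1/π_i (Kac's formula). Here π_1 = (6/13)/(8/15 + 6/13) = (6/13)/(194/195) = 45/97, so E[T_1 | X_0 = 1] = 1/π_1 = (8/15 + 6/13)/(6/13) = (194/195)/(6/13) = 97/45.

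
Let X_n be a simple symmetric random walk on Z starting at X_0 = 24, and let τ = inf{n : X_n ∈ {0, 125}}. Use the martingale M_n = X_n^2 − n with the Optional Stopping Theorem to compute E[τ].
E[τ] = 2424

M_n = X_n^2 − n is a martingale (since E[X_{n+1}^2 | F_n] = X_n^2 + 1). By OST (τ has finite mean in a bounded region), E[M_τ] = E[M_0] = X_0^2 − 0 = 24^2 = 576. Also E[M_τ] = E[X_τ^2] − E[τ]. The walk exits at 0 or 125, with P(hit 125 first) = 24/125, so E[X_τ^2] = 125^2 · 24/125 + 0 = 3000. Thus E[τ] = E[X_τ^2] − E[M_τ] = 3000 − 576 = 2424 = 24(125 − 24) = 2424.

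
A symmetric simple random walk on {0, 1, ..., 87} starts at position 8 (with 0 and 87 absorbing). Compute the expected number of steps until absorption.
E[τ | X_0 = 8] = 632

Let v_k = E[τ | X_0 = k]. Boundary: v_0 = v_87 = 0. Recurrence: v_k = 1 + (v_{k-1} + v_{k+1})/2 for 1 ≤ k ≤ 86. The particular solution to v_k − (v_{k-1} + v_{k+1})/2 = 1 is v_k = −k^2. Adding homogeneous solution A + B k and matching boundaries gives v_k = k (87 − k). Substituting k = 8: v_8 = 8 · 79 = 632.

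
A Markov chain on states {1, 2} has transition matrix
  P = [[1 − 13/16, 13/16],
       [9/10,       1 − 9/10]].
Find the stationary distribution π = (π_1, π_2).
π_1 = 72/137, π_2 = 65/137

Solve πP = π with π_1 + π_2 = 1. From πP = π: π_1 · (1 − 13/16) + π_2 · 9/10 = π_1 ⇒ π_2 · 9/10 = π_1 · 13/16 ⇒ π_2/π_1 = (13/16)/(9/10) = 65/72. Together with π_1 + π_2 = 1:
  π_1 = (9/10)/(13/16 + 9/10) = (9/10)/(137/80) = 72/137,
  π_2 = (13/16)/(13/16 + 9/10) = (13/16)/(137/80) = 65/137.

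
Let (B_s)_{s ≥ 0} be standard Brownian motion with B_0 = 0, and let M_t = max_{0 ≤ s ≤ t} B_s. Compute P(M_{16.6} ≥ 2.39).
P(M_{16.6} ≥ 2.39) = 2·P(B_{16.6} ≥ 2.39) = 2(1 − Φ(2.39/√16.6)) ≈ 0.5575

By the reflection principle for Brownian motion, P(M_t ≥ a) = 2 · P(B_t ≥ a) for a ≥ 0. Since B_t ~ N(0, t), P(B_t ≥ 2.39) = 1 − Φ(2.39/√t) = 1 − Φ(2.39/√16.6) = 1 − Φ(0.5866). So
  P(M_{16.6} ≥ 2.39) = 2(1 − Φ(0.5866)) ≈ 0.5575.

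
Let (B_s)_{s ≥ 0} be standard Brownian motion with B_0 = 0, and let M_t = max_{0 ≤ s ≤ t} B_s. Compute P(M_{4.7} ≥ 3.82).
P(M_{4.7} ≥ 3.82) = 2·P(B_{4.7} ≥ 3.82) = 2(1 − Φ(3.82/√4.7)) ≈ 0.0781

By the reflection principle for Brownian motion, P(M_t ≥ a) = 2 · P(B_t ≥ a) for a ≥ 0. Since B_t ~ N(0, t), P(B_t ≥ 3.82) = 1 − Φ(3.82/√t) = 1 − Φ(3.82/√4.7) = 1 − Φ(1.7620). So
  P(M_{4.7} ≥ 3.82) = 2(1 − Φ(1.7620)) ≈ 0.0781.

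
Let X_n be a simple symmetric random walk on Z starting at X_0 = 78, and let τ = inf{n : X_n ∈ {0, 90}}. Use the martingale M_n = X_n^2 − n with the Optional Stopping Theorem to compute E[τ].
E[τ] = 936

M_n = X_n^2 − n is a martingale (since E[X_{n+1}^2 | F_n] = X_n^2 + 1). By OST (τ has finite mean in a bounded region), E[M_τ] = E[M_0] = X_0^2 − 0 = 78^2 = 6084. Also E[M_τ] = E[X_τ^2] − E[τ]. The walk exits at 0 or 90, with P(hit 90 first) = 78/90, so E[X_τ^2] = 90^2 · 78/90 + 0 = 7020. Thus E[τ] = E[X_τ^2] − E[M_τ] = 7020 − 6084 = 936 = 78(90 − 78) = 936.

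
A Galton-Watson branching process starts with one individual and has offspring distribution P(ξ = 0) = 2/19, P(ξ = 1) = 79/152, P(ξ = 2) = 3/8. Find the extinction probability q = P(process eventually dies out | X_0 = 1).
q = 16/57

The pgf is f(s) = 2/19 + 79/152·s + 3/8·s². The extinction probability q is the smallest fixed point of f in [0, 1]. Setting s = f(s):
  3/8·s² + (79/152 − 1)·s + 2/19 = 0
  3/8·s² − (2/19 + 3/8)·s + 2/19 = 0
which factors as (s − 1)·(3/8·s − 2/19) = 0, giving roots s = 1 and s = (2/19)/(3/8) = 16/57.
Mean offspring μ = 79/152 + 2·3/8 = 193/152 > 1 (supercritical), so q < 1. The extinction probability is the smaller root: q = (2/19)/(3/8) = 16/57.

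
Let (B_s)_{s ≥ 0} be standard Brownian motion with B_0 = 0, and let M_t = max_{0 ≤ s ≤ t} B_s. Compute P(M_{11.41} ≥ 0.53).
P(M_{11.41} ≥ 0.53) = 2·P(B_{11.41} ≥ 0.53) = 2(1 − Φ(0.53/√11.41)) ≈ 0.8753

By the reflection principle for Brownian motion, P(M_t ≥ a) = 2 · P(B_t ≥ a) for a ≥ 0. Since B_t ~ N(0, t), P(B_t ≥ 0.53) = 1 − Φ(0.53/√t) = 1 − Φ(0.53/√11.41) = 1 − Φ(0.1569). So
  P(M_{11.41} ≥ 0.53) = 2(1 − Φ(0.1569)) ≈ 0.8753.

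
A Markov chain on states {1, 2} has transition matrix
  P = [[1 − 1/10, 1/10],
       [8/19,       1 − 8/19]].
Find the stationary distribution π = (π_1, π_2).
π_1 = 80/99, π_2 = 19/99

Solve πP = π with π_1 + π_2 = 1. From πP = π: π_1 · (1 − 1/10) + π_2 · 8/19 = π_1 ⇒ π_2 · 8/19 = π_1 · 1/10 ⇒ π_2/π_1 = (1/10)/(8/19) = 19/80. Together with π_1 + π_2 = 1:
  π_1 = (8/19)/(1/10 + 8/19) = (8/19)/(99/190) = 80/99,
  π_2 = (1/10)/(1/10 + 8/19) = (1/10)/(99/190) = 19/99.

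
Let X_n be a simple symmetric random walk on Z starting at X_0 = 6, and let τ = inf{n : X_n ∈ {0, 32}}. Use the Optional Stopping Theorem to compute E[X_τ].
E[X_τ] = 6

X_n is a martingale and τ is a bounded-mean stopping time (indeed τ is finite a.s. with bounded expectation since the walk is in a bounded region). By the OST, E[X_τ] = E[X_0] = 6. Equivalently: E[X_τ] = 32 · P(hit 32 first) + 0 · P(hit 0 first) = 32 · (6/32) = 6.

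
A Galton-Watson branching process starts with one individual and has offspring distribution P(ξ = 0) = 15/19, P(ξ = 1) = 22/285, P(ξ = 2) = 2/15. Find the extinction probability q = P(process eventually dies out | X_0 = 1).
q = 1

Mean offspring μ = 0·15/19 + 1·22/285 + 2·2/15 = 98/285 ≤ 1. For μ ≤ 1 with offspring not concentrated at 1, the Galton-Watson process goes extinct almost surely, so q = 1.
(Algebraic check: The pgf is f(s) = 15/19 + 22/285·s + 2/15·s². The extinction probability q is the smallest fixed point of f in [0, 1]. Setting s = f(s):
  2/15·s² + (22/285 − 1)·s + 15/19 = 0
  2/15·s² − (15/19 + 2/15)·s + 15/19 = 0
which factors as (s − 1)·(2/15·s − 15/19) = 0, giving roots s = 1 and s = (15/19)/(2/15) = 225/38. Since 225/38 ≥ 1, the smallest root in [0, 1] is s = 1.)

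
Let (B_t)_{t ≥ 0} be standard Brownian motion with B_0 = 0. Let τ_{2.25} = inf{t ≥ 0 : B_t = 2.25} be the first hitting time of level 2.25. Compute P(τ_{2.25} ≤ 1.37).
P(τ_{2.25} ≤ 1.37) = 2(1 − Φ(2.25/√1.37)) = 2(1 − Φ(1.9223)) ≈ 0.0546

By the reflection principle for standard BM, P(τ_b ≤ t) = 2 · P(B_t ≥ b). Since B_t ~ N(0, t), P(B_t ≥ 2.25) = 1 − Φ(2.25/√t) = 1 − Φ(2.25/√1.37) = 1 − Φ(1.9223) ≈ 0.02728. Doubling: P(τ_{2.25} ≤ 1.37) ≈ 2 · 0.02728 = 0.05456 ≈ 0.0546.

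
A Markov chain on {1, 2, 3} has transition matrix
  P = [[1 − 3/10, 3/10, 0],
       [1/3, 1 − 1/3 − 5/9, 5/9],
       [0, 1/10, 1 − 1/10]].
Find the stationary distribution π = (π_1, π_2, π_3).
π = (10/69, 3/23, 50/69)

This is a birth-death chain on three states, which satisfies detailed balance: π_1 · P_{12} = π_2 · P_{21} and π_2 · P_{23} = π_3 · P_{32}.
From π_1 · 3/10 = π_2 · 1/3: π_2/π_1 = (3/10)/(1/3) = 9/10.
From π_2 · 5/9 = π_3 · 1/10: π_3/π_2 = (5/9)/(1/10) = 50/9.
Take π_1 proportional to 1; then unnormalized π = (1, 9/10, 5). Normalize by dividing by the sum 69/10:
  π = (10/69, 3/23, 50/69).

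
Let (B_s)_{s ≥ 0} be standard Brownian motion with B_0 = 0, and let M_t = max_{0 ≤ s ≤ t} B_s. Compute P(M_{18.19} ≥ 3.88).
P(M_{18.19} ≥ 3.88) = 2·P(B_{18.19} ≥ 3.88) = 2(1 − Φ(3.88/√18.19)) ≈ 0.3630

By the reflection principle for Brownian motion, P(M_t ≥ a) = 2 · P(B_t ≥ a) for a ≥ 0. Since B_t ~ N(0, t), P(B_t ≥ 3.88) = 1 − Φ(3.88/√t) = 1 − Φ(3.88/√18.19) = 1 − Φ(0.9097). So
  P(M_{18.19} ≥ 3.88) = 2(1 − Φ(0.9097)) ≈ 0.3630.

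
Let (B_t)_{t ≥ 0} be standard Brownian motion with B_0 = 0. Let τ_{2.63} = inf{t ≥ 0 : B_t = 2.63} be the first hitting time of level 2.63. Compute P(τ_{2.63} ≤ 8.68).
P(τ_{2.63} ≤ 8.68) = 2(1 − Φ(2.63/√8.68)) = 2(1 − Φ(0.8927)) ≈ 0.3720

By the reflection principle for standard BM, P(τ_b ≤ t) = 2 · P(B_t ≥ b). Since B_t ~ N(0, t), P(B_t ≥ 2.63) = 1 − Φ(2.63/√t) = 1 − Φ(2.63/√8.68) = 1 − Φ(0.8927) ≈ 0.18601. Doubling: P(τ_{2.63} ≤ 8.68) ≈ 2 · 0.18601 = 0.37202 ≈ 0.3720.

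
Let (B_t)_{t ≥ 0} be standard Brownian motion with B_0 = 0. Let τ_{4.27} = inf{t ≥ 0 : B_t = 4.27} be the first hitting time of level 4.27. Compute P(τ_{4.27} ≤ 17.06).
P(τ_{4.27} ≤ 17.06) = 2(1 − Φ(4.27/√17.06)) = 2(1 − Φ(1.0338)) ≈ 0.3012

By the reflection principle for standard BM, P(τ_b ≤ t) = 2 · P(B_t ≥ b). Since B_t ~ N(0, t), P(B_t ≥ 4.27) = 1 − Φ(4.27/√t) = 1 − Φ(4.27/√17.06) = 1 − Φ(1.0338) ≈ 0.15061. Doubling: P(τ_{4.27} ≤ 17.06) ≈ 2 · 0.15061 = 0.30122 ≈ 0.3012.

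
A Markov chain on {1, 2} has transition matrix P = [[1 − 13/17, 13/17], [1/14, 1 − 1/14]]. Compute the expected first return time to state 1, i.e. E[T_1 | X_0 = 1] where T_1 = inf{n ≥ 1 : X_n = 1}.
E[T_1 | X_0 = 1] = 1/π_1 = 199/17

For an irreducible recurrent Markov chain with stationary distribution π, E[T_i | X_0 = i] = 1/π_i (Kac's formula). Here π_1 = (1/14)/(13/17 + 1/14) = (1/14)/(199/238) = 17/199, so E[T_1 | X_0 = 1] = 1/π_1 = (13/17 + 1/14)/(1/14) = (199/238)/(1/14) = 199/17.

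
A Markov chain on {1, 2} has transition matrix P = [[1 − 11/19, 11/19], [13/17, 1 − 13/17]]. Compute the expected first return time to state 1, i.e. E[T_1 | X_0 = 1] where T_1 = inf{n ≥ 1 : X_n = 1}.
E[T_1 | X_0 = 1] = 1/π_1 = 434/247

For an irreducible recurrent Markov chain with stationary distribution π, E[T_i | X_0 = i] = 1/π_i (Kac's formula). Here π_1 = (13/17)/(11/19 + 13/17) = (13/17)/(434/323) = 247/434, so E[T_1 | X_0 = 1] = 1/π_1 = (11/19 + 13/17)/(13/17) = (434/323)/(13/17) = 434/247.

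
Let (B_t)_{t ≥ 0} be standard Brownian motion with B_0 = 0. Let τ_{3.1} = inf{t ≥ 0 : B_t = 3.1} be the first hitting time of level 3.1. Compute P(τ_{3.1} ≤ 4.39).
P(τ_{3.1} ≤ 4.39) = 2(1 − Φ(3.1/√4.39)) = 2(1 − Φ(1.4795)) ≈ 0.1390

By the reflection principle for standard BM, P(τ_b ≤ t) = 2 · P(B_t ≥ b). Since B_t ~ N(0, t), P(B_t ≥ 3.1) = 1 − Φ(3.1/√t) = 1 − Φ(3.1/√4.39) = 1 − Φ(1.4795) ≈ 0.06950. Doubling: P(τ_{3.1} ≤ 4.39) ≈ 2 · 0.06950 = 0.13900 ≈ 0.1390.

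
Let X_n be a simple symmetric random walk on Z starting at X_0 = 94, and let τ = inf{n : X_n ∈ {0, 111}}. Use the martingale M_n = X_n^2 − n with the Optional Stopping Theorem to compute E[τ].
E[τ] = 1598

M_n = X_n^2 − n is a martingale (since E[X_{n+1}^2 | F_n] = X_n^2 + 1). By OST (τ has finite mean in a bounded region), E[M_τ] = E[M_0] = X_0^2 − 0 = 94^2 = 8836. Also E[M_τ] = E[X_τ^2] − E[τ]. The walk exits at 0 or 111, with P(hit 111 first) = 94/111, so E[X_τ^2] = 111^2 · 94/111 + 0 = 10434. Thus E[τ] = E[X_τ^2] − E[M_τ] = 10434 − 8836 = 1598 = 94(111 − 94) = 1598.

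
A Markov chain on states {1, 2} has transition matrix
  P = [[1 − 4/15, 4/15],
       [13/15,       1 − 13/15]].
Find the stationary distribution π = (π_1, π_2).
π_1 = 13/17, π_2 = 4/17

Solve πP = π with π_1 + π_2 = 1. From πP = π: π_1 · (1 − 4/15) + π_2 · 13/15 = π_1 ⇒ π_2 · 13/15 = π_1 · 4/15 ⇒ π_2/π_1 = (4/15)/(13/15) = 4/13. Together with π_1 + π_2 = 1:
  π_1 = (13/15)/(4/15 + 13/15) = (13/15)/(17/15) = 13/17,
  π_2 = (4/15)/(4/15 + 13/15) = (4/15)/(17/15) = 4/17.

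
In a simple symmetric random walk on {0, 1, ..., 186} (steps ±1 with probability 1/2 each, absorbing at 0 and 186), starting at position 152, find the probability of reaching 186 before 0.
P(hit 186 before 0) = 152/186 = 76/93

Let u_k = P(hit 186 before 0 | start at k). Then u_0 = 0, u_186 = 1, and u_k = u_{k-1}/2 + u_{k+1}/2 for 1 ≤ k ≤ 185. This harmonic recurrence is solved by u_k = k/186, giving u_152 = 152/186 = 76/93.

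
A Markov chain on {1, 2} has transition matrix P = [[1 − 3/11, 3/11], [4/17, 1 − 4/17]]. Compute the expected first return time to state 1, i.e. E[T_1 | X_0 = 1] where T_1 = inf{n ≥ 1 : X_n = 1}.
E[T_1 | X_0 = 1] = 1/π_1 = 95/44

For an irreducible recurrent Markov chain with stationary distribution π, E[T_i | X_0 = i] = 1/π_i (Kac's formula). Here π_1 = (4/17)/(3/11 + 4/17) = (4/17)/(95/187) = 44/95, so E[T_1 | X_0 = 1] = 1/π_1 = (3/11 + 4/17)/(4/17) = (95/187)/(4/17) = 95/44.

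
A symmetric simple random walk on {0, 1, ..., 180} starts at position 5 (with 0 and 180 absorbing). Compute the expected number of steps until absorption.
E[τ | X_0 = 5] = 875

Let v_k = E[τ | X_0 = k]. Boundary: v_0 = v_180 = 0. Recurrence: v_k = 1 + (v_{k-1} + v_{k+1})/2 for 1 ≤ k ≤ 179. The particular solution to v_k − (v_{k-1} + v_{k+1})/2 = 1 is v_k = −k^2. Adding homogeneous solution A + B k and matching boundaries gives v_k = k (180 − k). Substituting k = 5: v_5 = 5 · 175 = 875.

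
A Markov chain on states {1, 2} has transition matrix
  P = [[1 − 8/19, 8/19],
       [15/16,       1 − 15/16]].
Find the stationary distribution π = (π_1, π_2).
π_1 = 285/413, π_2 = 128/413

Solve πP = π with π_1 + π_2 = 1. From πP = π: π_1 · (1 − 8/19) + π_2 · 15/16 = π_1 ⇒ π_2 · 15/16 = π_1 · 8/19 ⇒ π_2/π_1 = (8/19)/(15/16) = 128/285. Together with π_1 + π_2 = 1:
  π_1 = (15/16)/(8/19 + 15/16) = (15/16)/(413/304) = 285/413,
  π_2 = (8/19)/(8/19 + 15/16) = (8/19)/(413/304) = 128/413.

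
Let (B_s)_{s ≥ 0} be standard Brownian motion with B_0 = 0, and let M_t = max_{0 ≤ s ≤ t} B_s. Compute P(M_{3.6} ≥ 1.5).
P(M_{3.6} ≥ 1.5) = 2·P(B_{3.6} ≥ 1.5) = 2(1 − Φ(1.5/√3.6)) ≈ 0.4292

By the reflection principle for Brownian motion, P(M_t ≥ a) = 2 · P(B_t ≥ a) for a ≥ 0. Since B_t ~ N(0, t), P(B_t ≥ 1.5) = 1 − Φ(1.5/√t) = 1 − Φ(1.5/√3.6) = 1 − Φ(0.7906). So
  P(M_{3.6} ≥ 1.5) = 2(1 − Φ(0.7906)) ≈ 0.4292.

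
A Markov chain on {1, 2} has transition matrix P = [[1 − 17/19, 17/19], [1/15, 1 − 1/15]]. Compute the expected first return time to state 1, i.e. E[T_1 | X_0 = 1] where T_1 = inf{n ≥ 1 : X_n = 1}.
E[T_1 | X_0 = 1] = 1/π_1 = 274/19

For an irreducible recurrent Markov chain with stationary distribution π, E[T_i | X_0 = i] = 1/π_i (Kac's formula). Here π_1 = (1/15)/(17/19 + 1/15) = (1/15)/(274/285) = 19/274, so E[T_1 | X_0 = 1] = 1/π_1 = (17/19 + 1/15)/(1/15) = (274/285)/(1/15) = 274/19.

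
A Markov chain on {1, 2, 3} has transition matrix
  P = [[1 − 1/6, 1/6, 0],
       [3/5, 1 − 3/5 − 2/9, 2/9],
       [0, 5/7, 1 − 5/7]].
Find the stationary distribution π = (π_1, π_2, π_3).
π = (162/221, 45/221, 14/221)

This is a birth-death chain on three states, which satisfies detailed balance: π_1 · P_{12} = π_2 · P_{21} and π_2 · P_{23} = π_3 · P_{32}.
From π_1 · 1/6 = π_2 · 3/5: π_2/π_1 = (1/6)/(3/5) = 5/18.
From π_2 · 2/9 = π_3 · 5/7: π_3/π_2 = (2/9)/(5/7) = 14/45.
Take π_1 proportional to 1; then unnormalized π = (1, 5/18, 7/81). Normalize by dividing by the sum 221/162:
  π = (162/221, 45/221, 14/221).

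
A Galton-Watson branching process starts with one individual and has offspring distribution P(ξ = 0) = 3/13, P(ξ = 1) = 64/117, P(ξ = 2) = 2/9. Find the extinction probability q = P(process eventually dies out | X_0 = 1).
q = 1

Mean offspring μ = 0·3/13 + 1·64/117 + 2·2/9 = 116/117 ≤ 1. For μ ≤ 1 with offspring not concentrated at 1, the Galton-Watson process goes extinct almost surely, so q = 1.
(Algebraic check: The pgf is f(s) = 3/13 + 64/117·s + 2/9·s². The extinction probability q is the smallest fixed point of f in [0, 1]. Setting s = f(s):
  2/9·s² + (64/117 − 1)·s + 3/13 = 0
  2/9·s² − (3/13 + 2/9)·s + 3/13 = 0
which factors as (s − 1)·(2/9·s − 3/13) = 0, giving roots s = 1 and s = (3/13)/(2/9) = 27/26. Since 27/26 ≥ 1, the smallest root in [0, 1] is s = 1.)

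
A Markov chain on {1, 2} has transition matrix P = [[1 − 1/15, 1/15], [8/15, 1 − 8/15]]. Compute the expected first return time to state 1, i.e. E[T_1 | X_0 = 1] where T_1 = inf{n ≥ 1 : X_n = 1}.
E[T_1 | X_0 = 1] = 1/π_1 = 9/8

For an irreducible recurrent Markov chain with stationary distribution π, E[T_i | X_0 = i] = 1/π_i (Kac's formula). Here π_1 = (8/15)/(1/15 + 8/15) = (8/15)/(3/5) = 8/9, so E[T_1 | X_0 = 1] = 1/π_1 = (1/15 + 8/15)/(8/15) = (3/5)/(8/15) = 9/8.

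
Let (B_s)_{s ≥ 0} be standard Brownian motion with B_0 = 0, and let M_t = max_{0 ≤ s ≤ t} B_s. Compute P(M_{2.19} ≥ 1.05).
P(M_{2.19} ≥ 1.05) = 2·P(B_{2.19} ≥ 1.05) = 2(1 − Φ(1.05/√2.19)) ≈ 0.4780

By the reflection principle for Brownian motion, P(M_t ≥ a) = 2 · P(B_t ≥ a) for a ≥ 0. Since B_t ~ N(0, t), P(B_t ≥ 1.05) = 1 − Φ(1.05/√t) = 1 − Φ(1.05/√2.19) = 1 − Φ(0.7095). So
  P(M_{2.19} ≥ 1.05) = 2(1 − Φ(0.7095)) ≈ 0.4780.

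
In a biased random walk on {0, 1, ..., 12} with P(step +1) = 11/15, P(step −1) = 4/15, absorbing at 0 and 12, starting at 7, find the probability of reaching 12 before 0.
P(hit 12 before 0) = (1 − (4/11)^7) / (1 − (4/11)^12) = 447969959591/448344514215

Let u_k denote P(reach 12 before 0 | start at k). Boundary: u_0 = 0, u_12 = 1. Recurrence: u_k = 11/15·u_{k+1} + 4/15·u_{k-1} for 1 ≤ k ≤ 11. Try u_k = A + B·r^k with r = q/p = (4/15)/(11/15) = 4/11. Substitution satisfies the recurrence; boundary conditions give:
  u_k = (1 − r^k) / (1 − r^N) = (1 − (4/11)^7) / (1 − (4/11)^12) = 447969959591/448344514215.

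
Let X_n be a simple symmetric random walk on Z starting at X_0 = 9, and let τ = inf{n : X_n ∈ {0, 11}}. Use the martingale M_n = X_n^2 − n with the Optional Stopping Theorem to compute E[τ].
E[τ] = 18

M_n = X_n^2 − n is a martingale (since E[X_{n+1}^2 | F_n] = X_n^2 + 1). By OST (τ has finite mean in a bounded region), E[M_τ] = E[M_0] = X_0^2 − 0 = 9^2 = 81. Also E[M_τ] = E[X_τ^2] − E[τ]. The walk exits at 0 or 11, with P(hit 11 first) = 9/11, so E[X_τ^2] = 11^2 · 9/11 + 0 = 99. Thus E[τ] = E[X_τ^2] − E[M_τ] = 99 − 81 = 18 = 9(11 − 9) = 18.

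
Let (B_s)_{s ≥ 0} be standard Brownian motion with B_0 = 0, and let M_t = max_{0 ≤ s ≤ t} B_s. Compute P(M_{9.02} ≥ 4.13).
P(M_{9.02} ≥ 4.13) = 2·P(B_{9.02} ≥ 4.13) = 2(1 − Φ(4.13/√9.02)) ≈ 0.1691

By the reflection principle for Brownian motion, P(M_t ≥ a) = 2 · P(B_t ≥ a) for a ≥ 0. Since B_t ~ N(0, t), P(B_t ≥ 4.13) = 1 − Φ(4.13/√t) = 1 − Φ(4.13/√9.02) = 1 − Φ(1.3751). So
  P(M_{9.02} ≥ 4.13) = 2(1 − Φ(1.3751)) ≈ 0.1691.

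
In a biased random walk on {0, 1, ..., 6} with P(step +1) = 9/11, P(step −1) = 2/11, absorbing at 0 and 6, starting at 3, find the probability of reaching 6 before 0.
P(hit 6 before 0) = (1 − (2/9)^3) / (1 − (2/9)^6) = 729/737

Let u_k denote P(reach 6 before 0 | start at k). Boundary: u_0 = 0, u_6 = 1. Recurrence: u_k = 9/11·u_{k+1} + 2/11·u_{k-1} for 1 ≤ k ≤ 5. Try u_k = A + B·r^k with r = q/p = (2/11)/(9/11) = 2/9. Substitution satisfies the recurrence; boundary conditions give:
  u_k = (1 − r^k) / (1 − r^N) = (1 − (2/9)^3) / (1 − (2/9)^6) = 729/737.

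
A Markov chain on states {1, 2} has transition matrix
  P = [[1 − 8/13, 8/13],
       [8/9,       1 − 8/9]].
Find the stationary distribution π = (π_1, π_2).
π_1 = 13/22, π_2 = 9/22

Solve πP = π with π_1 + π_2 = 1. From πP = π: π_1 · (1 − 8/13) + π_2 · 8/9 = π_1 ⇒ π_2 · 8/9 = π_1 · 8/13 ⇒ π_2/π_1 = (8/13)/(8/9) = 9/13. Together with π_1 + π_2 = 1:
  π_1 = (8/9)/(8/13 + 8/9) = (8/9)/(176/117) = 13/22,
  π_2 = (8/13)/(8/13 + 8/9) = (8/13)/(176/117) = 9/22.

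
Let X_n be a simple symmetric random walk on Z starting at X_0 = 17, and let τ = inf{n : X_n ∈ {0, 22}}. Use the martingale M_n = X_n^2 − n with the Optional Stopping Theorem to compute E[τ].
E[τ] = 85

M_n = X_n^2 − n is a martingale (since E[X_{n+1}^2 | F_n] = X_n^2 + 1). By OST (τ has finite mean in a bounded region), E[M_τ] = E[M_0] = X_0^2 − 0 = 17^2 = 289. Also E[M_τ] = E[X_τ^2] − E[τ]. The walk exits at 0 or 22, with P(hit 22 first) = 17/22, so E[X_τ^2] = 22^2 · 17/22 + 0 = 374. Thus E[τ] = E[X_τ^2] − E[M_τ] = 374 − 289 = 85 = 17(22 − 17) = 85.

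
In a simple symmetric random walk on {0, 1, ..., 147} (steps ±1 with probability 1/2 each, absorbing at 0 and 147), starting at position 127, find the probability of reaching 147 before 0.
P(hit 147 before 0) = 127/147

Let u_k = P(hit 147 before 0 | start at k). Then u_0 = 0, u_147 = 1, and u_k = u_{k-1}/2 + u_{k+1}/2 for 1 ≤ k ≤ 146. This harmonic recurrence is solved by u_k = k/147, giving u_127 = 127/147.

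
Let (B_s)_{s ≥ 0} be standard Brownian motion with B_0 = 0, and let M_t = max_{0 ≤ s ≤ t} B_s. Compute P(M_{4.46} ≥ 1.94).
P(M_{4.46} ≥ 1.94) = 2·P(B_{4.46} ≥ 1.94) = 2(1 − Φ(1.94/√4.46)) ≈ 0.3583

By the reflection principle for Brownian motion, P(M_t ≥ a) = 2 · P(B_t ≥ a) for a ≥ 0. Since B_t ~ N(0, t), P(B_t ≥ 1.94) = 1 − Φ(1.94/√t) = 1 − Φ(1.94/√4.46) = 1 − Φ(0.9186). So
  P(M_{4.46} ≥ 1.94) = 2(1 − Φ(0.9186)) ≈ 0.3583.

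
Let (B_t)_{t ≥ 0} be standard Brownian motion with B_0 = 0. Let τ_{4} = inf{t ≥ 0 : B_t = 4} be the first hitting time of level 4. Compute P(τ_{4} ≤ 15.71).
P(τ_{4} ≤ 15.71) = 2(1 − Φ(4/√15.71)) = 2(1 − Φ(1.0092)) ≈ 0.3129

By the reflection principle for standard BM, P(τ_b ≤ t) = 2 · P(B_t ≥ b). Since B_t ~ N(0, t), P(B_t ≥ 4) = 1 − Φ(4/√t) = 1 − Φ(4/√15.71) = 1 − Φ(1.0092) ≈ 0.15644. Doubling: P(τ_{4} ≤ 15.71) ≈ 2 · 0.15644 = 0.31288 ≈ 0.3129.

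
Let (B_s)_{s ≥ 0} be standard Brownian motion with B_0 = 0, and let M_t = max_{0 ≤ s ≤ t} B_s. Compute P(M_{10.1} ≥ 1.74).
P(M_{10.1} ≥ 1.74) = 2·P(B_{10.1} ≥ 1.74) = 2(1 − Φ(1.74/√10.1)) ≈ 0.5840

By the reflection principle for Brownian motion, P(M_t ≥ a) = 2 · P(B_t ≥ a) for a ≥ 0. Since B_t ~ N(0, t), P(B_t ≥ 1.74) = 1 − Φ(1.74/√t) = 1 − Φ(1.74/√10.1) = 1 − Φ(0.5475). So
  P(M_{10.1} ≥ 1.74) = 2(1 − Φ(0.5475)) ≈ 0.5840.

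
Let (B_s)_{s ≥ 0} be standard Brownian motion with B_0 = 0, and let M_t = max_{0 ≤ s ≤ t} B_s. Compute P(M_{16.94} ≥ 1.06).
P(M_{16.94} ≥ 1.06) = 2·P(B_{16.94} ≥ 1.06) = 2(1 − Φ(1.06/√16.94)) ≈ 0.7968

By the reflection principle for Brownian motion, P(M_t ≥ a) = 2 · P(B_t ≥ a) for a ≥ 0. Since B_t ~ N(0, t), P(B_t ≥ 1.06) = 1 − Φ(1.06/√t) = 1 − Φ(1.06/√16.94) = 1 − Φ(0.2575). So
  P(M_{16.94} ≥ 1.06) = 2(1 − Φ(0.2575)) ≈ 0.7968.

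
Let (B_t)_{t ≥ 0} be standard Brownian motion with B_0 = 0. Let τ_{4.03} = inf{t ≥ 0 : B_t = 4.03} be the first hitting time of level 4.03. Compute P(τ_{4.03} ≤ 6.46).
P(τ_{4.03} ≤ 6.46) = 2(1 − Φ(4.03/√6.46)) = 2(1 − Φ(1.5856)) ≈ 0.1128

By the reflection principle for standard BM, P(τ_b ≤ t) = 2 · P(B_t ≥ b). Since B_t ~ N(0, t), P(B_t ≥ 4.03) = 1 − Φ(4.03/√t) = 1 − Φ(4.03/√6.46) = 1 − Φ(1.5856) ≈ 0.05642. Doubling: P(τ_{4.03} ≤ 6.46) ≈ 2 · 0.05642 = 0.11284 ≈ 0.1128.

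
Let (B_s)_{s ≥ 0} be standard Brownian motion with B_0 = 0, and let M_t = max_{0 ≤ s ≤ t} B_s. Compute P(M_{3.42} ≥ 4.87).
P(M_{3.42} ≥ 4.87) = 2·P(B_{3.42} ≥ 4.87) = 2(1 − Φ(4.87/√3.42)) ≈ 0.0085

By the reflection principle for Brownian motion, P(M_t ≥ a) = 2 · P(B_t ≥ a) for a ≥ 0. Since B_t ~ N(0, t), P(B_t ≥ 4.87) = 1 − Φ(4.87/√t) = 1 − Φ(4.87/√3.42) = 1 − Φ(2.6334). So
  P(M_{3.42} ≥ 4.87) = 2(1 − Φ(2.6334)) ≈ 0.0085.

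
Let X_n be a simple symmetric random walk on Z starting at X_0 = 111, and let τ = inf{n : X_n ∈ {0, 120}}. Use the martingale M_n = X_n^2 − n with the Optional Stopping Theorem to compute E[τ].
E[τ] = 999

M_n = X_n^2 − n is a martingale (since E[X_{n+1}^2 | F_n] = X_n^2 + 1). By OST (τ has finite mean in a bounded region), E[M_τ] = E[M_0] = X_0^2 − 0 = 111^2 = 12321. Also E[M_τ] = E[X_τ^2] − E[τ]. The walk exits at 0 or 120, with P(hit 120 first) = 111/120, so E[X_τ^2] = 120^2 · 111/120 + 0 = 13320. Thus E[τ] = E[X_τ^2] − E[M_τ] = 13320 − 12321 = 999 = 111(120 − 111) = 999.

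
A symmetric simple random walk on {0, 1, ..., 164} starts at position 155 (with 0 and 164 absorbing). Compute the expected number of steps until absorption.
E[τ | X_0 = 155] = 1395

Let v_k = E[τ | X_0 = k]. Boundary: v_0 = v_164 = 0. Recurrence: v_k = 1 + (v_{k-1} + v_{k+1})/2 for 1 ≤ k ≤ 163. The particular solution to v_k − (v_{k-1} + v_{k+1})/2 = 1 is v_k = −k^2. Adding homogeneous solution A + B k and matching boundaries gives v_k = k (164 − k). Substituting k = 155: v_155 = 155 · 9 = 1395.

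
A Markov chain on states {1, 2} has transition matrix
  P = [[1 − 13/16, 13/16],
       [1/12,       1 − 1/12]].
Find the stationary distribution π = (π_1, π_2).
π_1 = 4/43, π_2 = 39/43

Solve πP = π with π_1 + π_2 = 1. From πP = π: π_1 · (1 − 13/16) + π_2 · 1/12 = π_1 ⇒ π_2 · 1/12 = π_1 · 13/16 ⇒ π_2/π_1 = (13/16)/(1/12) = 39/4. Together with π_1 + π_2 = 1:
  π_1 = (1/12)/(13/16 + 1/12) = (1/12)/(43/48) = 4/43,
  π_2 = (13/16)/(13/16 + 1/12) = (13/16)/(43/48) = 39/43.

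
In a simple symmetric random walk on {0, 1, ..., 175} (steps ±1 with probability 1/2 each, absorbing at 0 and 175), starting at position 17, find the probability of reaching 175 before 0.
P(hit 175 before 0) = 17/175

Let u_k = P(hit 175 before 0 | start at k). Then u_0 = 0, u_175 = 1, and u_k = u_{k-1}/2 + u_{k+1}/2 for 1 ≤ k ≤ 174. This harmonic recurrence is solved by u_k = k/175, giving u_17 = 17/175.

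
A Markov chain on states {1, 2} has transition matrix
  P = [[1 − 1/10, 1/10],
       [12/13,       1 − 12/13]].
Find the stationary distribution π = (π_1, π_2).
π_1 = 120/133, π_2 = 13/133

Solve πP = π with π_1 + π_2 = 1. From πP = π: π_1 · (1 − 1/10) + π_2 · 12/13 = π_1 ⇒ π_2 · 12/13 = π_1 · 1/10 ⇒ π_2/π_1 = (1/10)/(12/13) = 13/120. Together with π_1 + π_2 = 1:
  π_1 = (12/13)/(1/10 + 12/13) = (12/13)/(133/130) = 120/133,
  π_2 = (1/10)/(1/10 + 12/13) = (1/10)/(133/130) = 13/133.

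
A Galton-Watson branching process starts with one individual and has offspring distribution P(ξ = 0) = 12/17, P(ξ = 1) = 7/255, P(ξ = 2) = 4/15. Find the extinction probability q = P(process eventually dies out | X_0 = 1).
q = 1

Mean offspring μ = 0·12/17 + 1·7/255 + 2·4/15 = 143/255 ≤ 1. For μ ≤ 1 with offspring not concentrated at 1, the Galton-Watson process goes extinct almost surely, so q = 1.
(Algebraic check: The pgf is f(s) = 12/17 + 7/255·s + 4/15·s². The extinction probability q is the smallest fixed point of f in [0, 1]. Setting s = f(s):
  4/15·s² + (7/255 − 1)·s + 12/17 = 0
  4/15·s² − (12/17 + 4/15)·s + 12/17 = 0
which factors as (s − 1)·(4/15·s − 12/17) = 0, giving roots s = 1 and s = (12/17)/(4/15) = 45/17. Since 45/17 ≥ 1, the smallest root in [0, 1] is s = 1.)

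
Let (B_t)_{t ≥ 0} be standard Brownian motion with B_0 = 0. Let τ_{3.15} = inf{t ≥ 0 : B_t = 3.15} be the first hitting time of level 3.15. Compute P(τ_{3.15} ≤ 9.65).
P(τ_{3.15} ≤ 9.65) = 2(1 − Φ(3.15/√9.65)) = 2(1 − Φ(1.0140)) ≈ 0.3106

By the reflection principle for standard BM, P(τ_b ≤ t) = 2 · P(B_t ≥ b). Since B_t ~ N(0, t), P(B_t ≥ 3.15) = 1 − Φ(3.15/√t) = 1 − Φ(3.15/√9.65) = 1 − Φ(1.0140) ≈ 0.15529. Doubling: P(τ_{3.15} ≤ 9.65) ≈ 2 · 0.15529 = 0.31058 ≈ 0.3106.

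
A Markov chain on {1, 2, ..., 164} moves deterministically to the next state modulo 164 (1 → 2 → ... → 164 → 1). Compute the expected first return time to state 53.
E[T_53 | X_0 = 53] = 164

The chain cycles deterministically, so starting at state 53 it returns in exactly 164 steps. Equivalently, the stationary distribution is uniform π_j = 1/164 for every state j, so by Kac's formula E[T_53] = 1/π_53 = 164.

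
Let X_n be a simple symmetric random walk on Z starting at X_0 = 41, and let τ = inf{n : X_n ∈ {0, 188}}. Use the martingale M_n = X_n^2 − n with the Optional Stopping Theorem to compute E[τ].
E[τ] = 6027

M_n = X_n^2 − n is a martingale (since E[X_{n+1}^2 | F_n] = X_n^2 + 1). By OST (τ has finite mean in a bounded region), E[M_τ] = E[M_0] = X_0^2 − 0 = 41^2 = 1681. Also E[M_τ] = E[X_τ^2] − E[τ]. The walk exits at 0 or 188, with P(hit 188 first) = 41/188, so E[X_τ^2] = 188^2 · 41/188 + 0 = 7708. Thus E[τ] = E[X_τ^2] − E[M_τ] = 7708 − 1681 = 6027 = 41(188 − 41) = 6027.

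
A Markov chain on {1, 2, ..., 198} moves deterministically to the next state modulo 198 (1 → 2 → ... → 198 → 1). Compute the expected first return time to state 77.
E[T_77 | X_0 = 77] = 198

The chain cycles deterministically, so starting at state 77 it returns in exactly 198 steps. Equivalently, the stationary distribution is uniform π_j = 1/198 for every state j, so by Kac's formula E[T_77] = 1/π_77 = 198.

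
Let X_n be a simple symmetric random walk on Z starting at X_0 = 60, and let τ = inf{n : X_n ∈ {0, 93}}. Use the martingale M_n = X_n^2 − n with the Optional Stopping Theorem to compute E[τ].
E[τ] = 1980

M_n = X_n^2 − n is a martingale (since E[X_{n+1}^2 | F_n] = X_n^2 + 1). By OST (τ has finite mean in a bounded region), E[M_τ] = E[M_0] = X_0^2 − 0 = 60^2 = 3600. Also E[M_τ] = E[X_τ^2] − E[τ]. The walk exits at 0 or 93, with P(hit 93 first) = 60/93, so E[X_τ^2] = 93^2 · 60/93 + 0 = 5580. Thus E[τ] = E[X_τ^2] − E[M_τ] = 5580 − 3600 = 1980 = 60(93 − 60) = 1980.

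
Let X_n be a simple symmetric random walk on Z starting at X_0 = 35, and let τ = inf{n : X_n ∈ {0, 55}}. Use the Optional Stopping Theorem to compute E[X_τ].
E[X_τ] = 35

X_n is a martingale and τ is a bounded-mean stopping time (indeed τ is finite a.s. with bounded expectation since the walk is in a bounded region). By the OST, E[X_τ] = E[X_0] = 35. Equivalently: E[X_τ] = 55 · P(hit 55 first) + 0 · P(hit 0 first) = 55 · (35/55) = 35.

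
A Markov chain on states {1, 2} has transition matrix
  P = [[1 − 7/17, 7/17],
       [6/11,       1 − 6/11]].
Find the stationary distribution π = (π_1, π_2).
π_1 = 102/179, π_2 = 77/179

Solve πP = π with π_1 + π_2 = 1. From πP = π: π_1 · (1 − 7/17) + π_2 · 6/11 = π_1 ⇒ π_2 · 6/11 = π_1 · 7/17 ⇒ π_2/π_1 = (7/17)/(6/11) = 77/102. Together with π_1 + π_2 = 1:
  π_1 = (6/11)/(7/17 + 6/11) = (6/11)/(179/187) = 102/179,
  π_2 = (7/17)/(7/17 + 6/11) = (7/17)/(179/187) = 77/179.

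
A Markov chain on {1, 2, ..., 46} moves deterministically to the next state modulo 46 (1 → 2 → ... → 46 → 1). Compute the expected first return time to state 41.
E[T_41 | X_0 = 41] = 46

The chain cycles deterministically, so starting at state 41 it returns in exactly 46 steps. Equivalently, the stationary distribution is uniform π_j = 1/46 for every state j, so by Kac's formula E[T_41] = 1/π_41 = 46.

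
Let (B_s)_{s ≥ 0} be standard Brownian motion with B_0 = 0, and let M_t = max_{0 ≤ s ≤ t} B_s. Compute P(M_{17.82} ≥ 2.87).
P(M_{17.82} ≥ 2.87) = 2·P(B_{17.82} ≥ 2.87) = 2(1 − Φ(2.87/√17.82)) ≈ 0.4966

By the reflection principle for Brownian motion, P(M_t ≥ a) = 2 · P(B_t ≥ a) for a ≥ 0. Since B_t ~ N(0, t), P(B_t ≥ 2.87) = 1 − Φ(2.87/√t) = 1 − Φ(2.87/√17.82) = 1 − Φ(0.6799). So
  P(M_{17.82} ≥ 2.87) = 2(1 − Φ(0.6799)) ≈ 0.4966.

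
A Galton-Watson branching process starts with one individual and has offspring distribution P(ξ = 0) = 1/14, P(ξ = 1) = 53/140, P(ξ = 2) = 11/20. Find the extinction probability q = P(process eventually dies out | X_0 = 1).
q = 10/77

The pgf is f(s) = 1/14 + 53/140·s + 11/20·s². The extinction probability q is the smallest fixed point of f in [0, 1]. Setting s = f(s):
  11/20·s² + (53/140 − 1)·s + 1/14 = 0
  11/20·s² − (1/14 + 11/20)·s + 1/14 = 0
which factors as (s − 1)·(11/20·s − 1/14) = 0, giving roots s = 1 and s = (1/14)/(11/20) = 10/77.
Mean offspring μ = 53/140 + 2·11/20 = 207/140 > 1 (supercritical), so q < 1. The extinction probability is the smaller root: q = (1/14)/(11/20) = 10/77.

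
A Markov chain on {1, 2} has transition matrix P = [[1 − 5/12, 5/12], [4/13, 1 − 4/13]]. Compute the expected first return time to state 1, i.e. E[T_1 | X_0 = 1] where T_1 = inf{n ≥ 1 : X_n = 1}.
E[T_1 | X_0 = 1] = 1/π_1 = 113/48

For an irreducible recurrent Markov chain with stationary distribution π, E[T_i | X_0 = i] = 1/π_i (Kac's formula). Here π_1 = (4/13)/(5/12 + 4/13) = (4/13)/(113/156) = 48/113, so E[T_1 | X_0 = 1] = 1/π_1 = (5/12 + 4/13)/(4/13) = (113/156)/(4/13) = 113/48.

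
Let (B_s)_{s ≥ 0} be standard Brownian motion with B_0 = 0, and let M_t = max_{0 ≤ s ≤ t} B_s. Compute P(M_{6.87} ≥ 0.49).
P(M_{6.87} ≥ 0.49) = 2·P(B_{6.87} ≥ 0.49) = 2(1 − Φ(0.49/√6.87)) ≈ 0.8517

By the reflection principle for Brownian motion, P(M_t ≥ a) = 2 · P(B_t ≥ a) for a ≥ 0. Since B_t ~ N(0, t), P(B_t ≥ 0.49) = 1 − Φ(0.49/√t) = 1 − Φ(0.49/√6.87) = 1 − Φ(0.1869). So
  P(M_{6.87} ≥ 0.49) = 2(1 − Φ(0.1869)) ≈ 0.8517.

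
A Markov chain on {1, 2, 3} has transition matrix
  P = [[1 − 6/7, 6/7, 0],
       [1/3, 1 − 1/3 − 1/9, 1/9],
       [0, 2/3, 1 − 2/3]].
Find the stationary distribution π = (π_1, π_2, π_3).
π = (1/4, 9/14, 3/28)

This is a birth-death chain on three states, which satisfies detailed balance: π_1 · P_{12} = π_2 · P_{21} and π_2 · P_{23} = π_3 · P_{32}.
From π_1 · 6/7 = π_2 · 1/3: π_2/π_1 = (6/7)/(1/3) = 18/7.
From π_2 · 1/9 = π_3 · 2/3: π_3/π_2 = (1/9)/(2/3) = 1/6.
Take π_1 proportional to 1; then unnormalized π = (1, 18/7, 3/7). Normalize by dividing by the sum 4:
  π = (1/4, 9/14, 3/28).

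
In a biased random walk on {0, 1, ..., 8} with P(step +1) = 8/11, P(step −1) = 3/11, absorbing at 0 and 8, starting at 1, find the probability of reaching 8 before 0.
P(hit 8 before 0) = (1 − (3/8)^1) / (1 − (3/8)^8) = 2097152/3354131

Let u_k denote P(reach 8 before 0 | start at k). Boundary: u_0 = 0, u_8 = 1. Recurrence: u_k = 8/11·u_{k+1} + 3/11·u_{k-1} for 1 ≤ k ≤ 7. Try u_k = A + B·r^k with r = q/p = (3/11)/(8/11) = 3/8. Substitution satisfies the recurrence; boundary conditions give:
  u_k = (1 − r^k) / (1 − r^N) = (1 − (3/8)^1) / (1 − (3/8)^8) = 2097152/3354131.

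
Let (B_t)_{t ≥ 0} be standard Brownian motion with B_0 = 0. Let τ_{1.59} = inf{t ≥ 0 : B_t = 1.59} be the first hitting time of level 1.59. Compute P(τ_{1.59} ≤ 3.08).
P(τ_{1.59} ≤ 3.08) = 2(1 − Φ(1.59/√3.08)) = 2(1 − Φ(0.9060)) ≈ 0.3649

By the reflection principle for standard BM, P(τ_b ≤ t) = 2 · P(B_t ≥ b). Since B_t ~ N(0, t), P(B_t ≥ 1.59) = 1 − Φ(1.59/√t) = 1 − Φ(1.59/√3.08) = 1 − Φ(0.9060) ≈ 0.18247. Doubling: P(τ_{1.59} ≤ 3.08) ≈ 2 · 0.18247 = 0.36494 ≈ 0.3649.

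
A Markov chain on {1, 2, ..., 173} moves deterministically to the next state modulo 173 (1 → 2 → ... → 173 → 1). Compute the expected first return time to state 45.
E[T_45 | X_0 = 45] = 173

The chain cycles deterministically, so starting at state 45 it returns in exactly 173 steps. Equivalently, the stationary distribution is uniform π_j = 1/173 for every state j, so by Kac's formula E[T_45] = 1/π_45 = 173.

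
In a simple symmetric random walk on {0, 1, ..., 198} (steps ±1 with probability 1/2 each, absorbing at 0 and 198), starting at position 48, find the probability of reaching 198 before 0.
P(hit 198 before 0) = 48/198 = 8/33

Let u_k = P(hit 198 before 0 | start at k). Then u_0 = 0, u_198 = 1, and u_k = u_{k-1}/2 + u_{k+1}/2 for 1 ≤ k ≤ 197. This harmonic recurrence is solved by u_k = k/198, giving u_48 = 48/198 = 8/33.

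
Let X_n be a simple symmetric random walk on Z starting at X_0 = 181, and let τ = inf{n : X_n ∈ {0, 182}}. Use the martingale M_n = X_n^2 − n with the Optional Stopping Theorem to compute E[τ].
E[τ] = 181

M_n = X_n^2 − n is a martingale (since E[X_{n+1}^2 | F_n] = X_n^2 + 1). By OST (τ has finite mean in a bounded region), E[M_τ] = E[M_0] = X_0^2 − 0 = 181^2 = 32761. Also E[M_τ] = E[X_τ^2] − E[τ]. The walk exits at 0 or 182, with P(hit 182 first) = 181/182, so E[X_τ^2] = 182^2 · 181/182 + 0 = 32942. Thus E[τ] = E[X_τ^2] − E[M_τ] = 32942 − 32761 = 181 = 181(182 − 181) = 181.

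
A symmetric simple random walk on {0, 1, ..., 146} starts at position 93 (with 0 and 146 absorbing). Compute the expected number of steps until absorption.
E[τ | X_0 = 93] = 4929

Let v_k = E[τ | X_0 = k]. Boundary: v_0 = v_146 = 0. Recurrence: v_k = 1 + (v_{k-1} + v_{k+1})/2 for 1 ≤ k ≤ 145. The particular solution to v_k − (v_{k-1} + v_{k+1})/2 = 1 is v_k = −k^2. Adding homogeneous solution A + B k and matching boundaries gives v_k = k (146 − k). Substituting k = 93: v_93 = 93 · 53 = 4929.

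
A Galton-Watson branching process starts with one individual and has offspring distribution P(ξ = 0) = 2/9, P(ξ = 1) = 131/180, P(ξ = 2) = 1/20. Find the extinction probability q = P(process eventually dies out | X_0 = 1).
q = 1

Mean offspring μ = 0·2/9 + 1·131/180 + 2·1/20 = 149/180 ≤ 1. For μ ≤ 1 with offspring not concentrated at 1, the Galton-Watson process goes extinct almost surely, so q = 1.
(Algebraic check: The pgf is f(s) = 2/9 + 131/180·s + 1/20·s². The extinction probability q is the smallest fixed point of f in [0, 1]. Setting s = f(s):
  1/20·s² + (131/180 − 1)·s + 2/9 = 0
  1/20·s² − (2/9 + 1/20)·s + 2/9 = 0
which factors as (s − 1)·(1/20·s − 2/9) = 0, giving roots s = 1 and s = (2/9)/(1/20) = 40/9. Since 40/9 ≥ 1, the smallest root in [0, 1] is s = 1.)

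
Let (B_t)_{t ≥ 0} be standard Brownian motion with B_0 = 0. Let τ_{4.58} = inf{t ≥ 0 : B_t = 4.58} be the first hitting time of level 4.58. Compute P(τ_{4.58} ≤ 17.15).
P(τ_{4.58} ≤ 17.15) = 2(1 − Φ(4.58/√17.15)) = 2(1 − Φ(1.1059)) ≈ 0.2688

By the reflection principle for standard BM, P(τ_b ≤ t) = 2 · P(B_t ≥ b). Since B_t ~ N(0, t), P(B_t ≥ 4.58) = 1 − Φ(4.58/√t) = 1 − Φ(4.58/√17.15) = 1 − Φ(1.1059) ≈ 0.13438. Doubling: P(τ_{4.58} ≤ 17.15) ≈ 2 · 0.13438 = 0.26876 ≈ 0.2688.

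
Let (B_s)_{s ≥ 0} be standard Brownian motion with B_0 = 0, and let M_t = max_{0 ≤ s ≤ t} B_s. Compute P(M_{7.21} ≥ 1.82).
P(M_{7.21} ≥ 1.82) = 2·P(B_{7.21} ≥ 1.82) = 2(1 − Φ(1.82/√7.21)) ≈ 0.4979

By the reflection principle for Brownian motion, P(M_t ≥ a) = 2 · P(B_t ≥ a) for a ≥ 0. Since B_t ~ N(0, t), P(B_t ≥ 1.82) = 1 − Φ(1.82/√t) = 1 − Φ(1.82/√7.21) = 1 − Φ(0.6778). So
  P(M_{7.21} ≥ 1.82) = 2(1 − Φ(0.6778)) ≈ 0.4979.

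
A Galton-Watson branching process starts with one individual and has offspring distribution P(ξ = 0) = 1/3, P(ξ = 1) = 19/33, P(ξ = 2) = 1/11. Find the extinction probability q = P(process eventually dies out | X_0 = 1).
q = 1

Mean offspring μ = 0·1/3 + 1·19/33 + 2·1/11 = 25/33 ≤ 1. For μ ≤ 1 with offspring not concentrated at 1, the Galton-Watson process goes extinct almost surely, so q = 1.
(Algebraic check: The pgf is f(s) = 1/3 + 19/33·s + 1/11·s². The extinction probability q is the smallest fixed point of f in [0, 1]. Setting s = f(s):
  1/11·s² + (19/33 − 1)·s + 1/3 = 0
  1/11·s² − (1/3 + 1/11)·s + 1/3 = 0
which factors as (s − 1)·(1/11·s − 1/3) = 0, giving roots s = 1 and s = (1/3)/(1/11) = 11/3. Since 11/3 ≥ 1, the smallest root in [0, 1] is s = 1.)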